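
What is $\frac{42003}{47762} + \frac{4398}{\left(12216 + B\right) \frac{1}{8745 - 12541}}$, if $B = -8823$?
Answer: $- \frac{1572455431}{319638} \approx -4919.5$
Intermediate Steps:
$\frac{42003}{47762} + \frac{4398}{\left(12216 + B\right) \frac{1}{8745 - 12541}} = \frac{42003}{47762} + \frac{4398}{\left(12216 - 8823\right) \frac{1}{8745 - 12541}} = 42003 \cdot \frac{1}{47762} + \frac{4398}{3393 \frac{1}{-3796}} = \frac{3231}{3674} + \frac{4398}{3393 \left(- \frac{1}{3796}\right)} = \frac{3231}{3674} + \frac{4398}{- \frac{261}{292}} = \frac{3231}{3674} + 4398 \left(- \frac{292}{261}\right) = \frac{3231}{3674} - \frac{428072}{87} = - \frac{1572455431}{319638}$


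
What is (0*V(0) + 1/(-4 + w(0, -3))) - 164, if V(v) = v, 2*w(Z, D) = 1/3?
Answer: -3778/23 ≈ -164.26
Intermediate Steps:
w(Z, D) = ⅙ (w(Z, D) = (1/3)/2 = (1*(⅓))/2 = (½)*(⅓) = ⅙)
(0*V(0) + 1/(-4 + w(0, -3))) - 164 = (0*0 + 1/(-4 + ⅙)) - 164 = (0 + 1/(-23/6)) - 164 = (0 - 6/23) - 164 = -6/23 - 164 = -3778/23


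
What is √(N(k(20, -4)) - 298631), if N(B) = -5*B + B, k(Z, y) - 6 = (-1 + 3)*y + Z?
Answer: I*√298703 ≈ 546.54*I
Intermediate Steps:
k(Z, y) = 6 + Z + 2*y (k(Z, y) = 6 + ((-1 + 3)*y + Z) = 6 + (2*y + Z) = 6 + (Z + 2*y) = 6 + Z + 2*y)
N(B) = -4*B
√(N(k(20, -4)) - 298631) = √(-4*(6 + 20 + 2*(-4)) - 298631) = √(-4*(6 + 20 - 8) - 298631) = √(-4*18 - 298631) = √(-72 - 298631) = √(-298703) = I*√298703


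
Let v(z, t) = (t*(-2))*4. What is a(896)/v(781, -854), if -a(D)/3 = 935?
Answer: -2805/6832 ≈ -0.41057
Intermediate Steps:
a(D) = -2805 (a(D) = -3*935 = -2805)
v(z, t) = -8*t (v(z, t) = -2*t*4 = -8*t)
a(896)/v(781, -854) = -2805/((-8*(-854))) = -2805/6832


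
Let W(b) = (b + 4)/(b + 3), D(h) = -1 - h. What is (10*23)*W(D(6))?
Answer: 345/2 ≈ 172.50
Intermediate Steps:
W(b) = (4 + b)/(3 + b)
(10*23)*W(D(6)) = (10*23)*((4 + (-1 - 1*6))/(3 + (-1 - 1*6))) = 230*((4 + (-1 - 6))/(3 + (-1 - 6))) = 230*((4 - 7)/(3 - 7)) = 230*(-3/(-4)) = 230*(-¼*(-3)) = 230*(¾) = 345/2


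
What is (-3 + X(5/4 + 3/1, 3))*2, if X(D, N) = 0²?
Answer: -6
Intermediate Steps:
X(D, N) = 0
(-3 + X(5/4 + 3/1, 3))*2 = (-3 + 0)*2 = -3*2 = -6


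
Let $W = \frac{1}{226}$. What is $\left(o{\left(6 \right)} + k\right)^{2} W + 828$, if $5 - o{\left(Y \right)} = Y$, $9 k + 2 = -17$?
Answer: $\frac{7579076}{9153} \approx 828.04$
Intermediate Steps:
$k = - \frac{19}{9}$ ($k = - \frac{2}{9} + \frac{1}{9} \left(-17\right) = - \frac{2}{9} - \frac{17}{9} = - \frac{19}{9} \approx -2.1111$)
$o{\left(Y \right)} = 5 - Y$
$W = \frac{1}{226} \approx 0.0044248$
$\left(o{\left(6 \right)} + k\right)^{2} W + 828 = \left(\left(5 - 6\right) - \frac{19}{9}\right)^{2} \cdot \frac{1}{226} + 828 = \left(-1 - \frac{19}{9}\right)^{2} \cdot \frac{1}{226} + 828 = \left(- \frac{28}{9}\right)^{2} \cdot \frac{1}{226} + 828 = \frac{784}{81} \cdot \frac{1}{226} + 828 = \frac{392}{9153} + 828 = \frac{7579076}{9153}$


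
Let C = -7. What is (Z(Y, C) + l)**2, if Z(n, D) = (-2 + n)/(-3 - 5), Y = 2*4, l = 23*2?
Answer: 32761/16 ≈ 2047.6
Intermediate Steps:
l = 46
Y = 8
Z(n, D) = 1/4 - n/8 (Z(n, D) = (-2 + n)/(-8) = (-2 + n)*(-1/8) = 1/4 - n/8)
(Z(Y, C) + l)**2 = ((1/4 - 1/8*8) + 46)**2 = ((1/4 - 1) + 46)**2 = (-3/4 + 46)**2 = (181/4)**2 = 32761/16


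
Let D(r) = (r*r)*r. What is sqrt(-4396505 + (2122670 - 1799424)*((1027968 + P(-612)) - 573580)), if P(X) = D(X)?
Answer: I*sqrt(73947873385345) ≈ 8.5993e+6*I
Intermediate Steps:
D(r) = r**3 (D(r) = r**2*r = r**3)
P(X) = X**3
sqrt(-4396505 + (2122670 - 1799424)*((1027968 + P(-612)) - 573580)) = sqrt(-4396505 + (2122670 - 1799424)*((1027968 + (-612)**3) - 573580)) = sqrt(-4396505 + 323246*((1027968 - 229220928) - 573580)) = sqrt(-4396505 + 323246*(-228192960 - 573580)) = sqrt(-4396505 + 323246*(-228766540)) = sqrt(-4396505 - 73947868988840) = sqrt(-73947873385345) = I*sqrt(73947873385345)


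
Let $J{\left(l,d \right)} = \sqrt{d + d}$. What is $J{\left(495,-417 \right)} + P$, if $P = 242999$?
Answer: $242999 + i \sqrt{834} \approx 2.43 \cdot 10^{5} + 28.879 i$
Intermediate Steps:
$J{\left(l,d \right)} = \sqrt{2} \sqrt{d}$ ($J{\left(l,d \right)} = \sqrt{2 d} = \sqrt{2} \sqrt{d}$)
$J{\left(495,-417 \right)} + P = \sqrt{2} \sqrt{-417} + 242999 = \sqrt{2} i \sqrt{417} + 242999 = i \sqrt{834} + 242999 = 242999 + i \sqrt{834}$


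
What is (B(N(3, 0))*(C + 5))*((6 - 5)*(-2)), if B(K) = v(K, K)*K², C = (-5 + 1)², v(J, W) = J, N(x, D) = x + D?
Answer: -1134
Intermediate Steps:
N(x, D) = D + x
C = 16 (C = (-4)² = 16)
B(K) = K³ (B(K) = K*K² = K³)
(B(N(3, 0))*(C + 5))*((6 - 5)*(-2)) = ((0 + 3)³*(16 + 5))*((6 - 5)*(-2)) = (3³*21)*(1*(-2)) = (27*21)*(-2) = 567*(-2) = -1134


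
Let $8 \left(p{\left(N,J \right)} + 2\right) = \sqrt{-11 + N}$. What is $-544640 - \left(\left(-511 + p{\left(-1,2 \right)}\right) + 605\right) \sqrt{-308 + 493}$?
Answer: $-544640 - \frac{\sqrt{185} \left(368 + i \sqrt{3}\right)}{4} \approx -5.4589 \cdot 10^{5} - 5.8896 i$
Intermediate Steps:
$p{\left(N,J \right)} = -2 + \frac{\sqrt{-11 + N}}{8}$
$-544640 - \left(\left(-511 + p{\left(-1,2 \right)}\right) + 605\right) \sqrt{-308 + 493} = -544640 - \left(\left(-511 - \left(2 - \frac{\sqrt{-11 - 1}}{8}\right)\right) + 605\right) \sqrt{-308 + 493} = -544640 - \left(\left(-511 - \left(2 - \frac{\sqrt{-12}}{8}\right)\right) + 605\right) \sqrt{185} = -544640 - \left(\left(-511 - \left(2 - \frac{2 i \sqrt{3}}{8}\right)\right) + 605\right) \sqrt{185} = -544640 - \left(\left(-511 - \left(2 - \frac{i \sqrt{3}}{4}\right)\right) + 605\right) \sqrt{185} = -544640 - \left(\left(-513 + \frac{i \sqrt{3}}{4}\right) + 605\right) \sqrt{185} = -544640 - \left(92 + \frac{i \sqrt{3}}{4}\right) \sqrt{185} = -544640 - \sqrt{185} \left(92 + \frac{i \sqrt{3}}{4}\right)$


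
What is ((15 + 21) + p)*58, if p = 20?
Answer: 3248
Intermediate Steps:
((15 + 21) + p)*58 = ((15 + 21) + 20)*58 = (36 + 20)*58 = 56*58 = 3248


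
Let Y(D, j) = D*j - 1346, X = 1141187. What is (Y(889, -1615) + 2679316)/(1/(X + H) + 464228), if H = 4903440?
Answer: 7508847221345/2806085102957 ≈ 2.6759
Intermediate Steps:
Y(D, j) = -1346 + D*j
(Y(889, -1615) + 2679316)/(1/(X + H) + 464228) = ((-1346 + 889*(-1615)) + 2679316)/(1/(1141187 + 4903440) + 464228) = ((-1346 - 1435735) + 2679316)/(1/6044627 + 464228) = (-1437081 + 2679316)/(1/6044627 + 464228) = 1242235/(2806085102957/6044627) = 1242235*(6044627/2806085102957) = 7508847221345/2806085102957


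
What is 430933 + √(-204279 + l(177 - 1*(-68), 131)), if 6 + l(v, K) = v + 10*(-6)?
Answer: 430933 + 10*I*√2041 ≈ 4.3093e+5 + 451.77*I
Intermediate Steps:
l(v, K) = -66 + v (l(v, K) = -6 + (v + 10*(-6)) = -6 + (v - 60) = -6 + (-60 + v) = -66 + v)
430933 + √(-204279 + l(177 - 1*(-68), 131)) = 430933 + √(-204279 + (-66 + (177 - 1*(-68)))) = 430933 + √(-204279 + (-66 + (177 + 68))) = 430933 + √(-204279 + (-66 + 245)) = 430933 + √(-204279 + 179) = 430933 + √(-204100) = 430933 + 10*I*√2041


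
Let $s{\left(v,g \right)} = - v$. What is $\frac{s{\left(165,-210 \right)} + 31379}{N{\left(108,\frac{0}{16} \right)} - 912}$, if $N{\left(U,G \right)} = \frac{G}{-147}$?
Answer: $- \frac{15607}{456} \approx -34.226$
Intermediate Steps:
$N{\left(U,G \right)} = - \frac{G}{147}$ ($N{\left(U,G \right)} = G \left(- \frac{1}{147}\right) = - \frac{G}{147}$)
$\frac{s{\left(165,-210 \right)} + 31379}{N{\left(108,\frac{0}{16} \right)} - 912} = \frac{\left(-1\right) 165 + 31379}{- \frac{0 \cdot \frac{1}{16}}{147} - 912} = \frac{-165 + 31379}{- \frac{0 \cdot \frac{1}{16}}{147} - 912} = \frac{31214}{\left(- \frac{1}{147}\right) 0 - 912} = \frac{31214}{0 - 912} = \frac{31214}{-912} = 31214 \left(- \frac{1}{912}\right) = - \frac{15607}{456}$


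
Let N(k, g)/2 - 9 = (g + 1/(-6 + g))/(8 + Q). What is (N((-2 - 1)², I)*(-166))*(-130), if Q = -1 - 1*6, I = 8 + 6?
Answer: 998075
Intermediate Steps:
I = 14
Q = -7 (Q = -1 - 6 = -7)
N(k, g) = 18 + 2*g + 2/(-6 + g) (N(k, g) = 18 + 2*((g + 1/(-6 + g))/(8 - 7)) = 18 + 2*((g + 1/(-6 + g))/1) = 18 + 2*((g + 1/(-6 + g))*1) = 18 + 2*(g + 1/(-6 + g)) = 18 + (2*g + 2/(-6 + g)) = 18 + 2*g + 2/(-6 + g))
(N((-2 - 1)², I)*(-166))*(-130) = ((2*(-53 + 14² + 3*14)/(-6 + 14))*(-166))*(-130) = ((2*(-53 + 196 + 42)/8)*(-166))*(-130) = ((2*(⅛)*185)*(-166))*(-130) = ((185/4)*(-166))*(-130) = -15355/2*(-130) = 998075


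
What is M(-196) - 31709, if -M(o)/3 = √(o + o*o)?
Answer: -31709 - 42*√195 ≈ -32296.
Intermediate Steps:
M(o) = -3*√(o + o²) (M(o) = -3*√(o + o*o) = -3*√(o + o²))
M(-196) - 31709 = -3*14*√195 - 31709 = -42*√195 - 31709 = -31709 - 42*√195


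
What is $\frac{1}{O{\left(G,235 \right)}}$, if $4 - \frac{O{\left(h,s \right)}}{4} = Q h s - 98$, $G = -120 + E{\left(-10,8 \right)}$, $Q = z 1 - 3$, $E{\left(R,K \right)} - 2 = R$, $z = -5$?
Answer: $- \frac{1}{962152} \approx -1.0393 \cdot 10^{-6}$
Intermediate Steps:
$E{\left(R,K \right)} = 2 + R$
$Q = -8$ ($Q = \left(-5\right) 1 - 3 = -5 - 3 = -8$)
$G = -128$ ($G = -120 + \left(2 - 10\right) = -120 - 8 = -128$)
$O{\left(h,s \right)} = 408 + 32 h s$ ($O{\left(h,s \right)} = 16 - 4 \left(- 8 h s - 98\right) = 16 - 4 \left(-98 - 8 h s\right) = 16 + \left(392 + 32 h s\right) = 408 + 32 h s$)
$\frac{1}{O{\left(G,235 \right)}} = \frac{1}{408 + 32 \left(-128\right) 235} = \frac{1}{408 - 962560} = \frac{1}{-962152} = - \frac{1}{962152}$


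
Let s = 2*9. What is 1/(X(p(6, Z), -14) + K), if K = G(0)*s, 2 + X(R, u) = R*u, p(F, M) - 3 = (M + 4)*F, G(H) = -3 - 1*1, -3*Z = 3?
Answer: -1/368 ≈ -0.0027174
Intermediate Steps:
Z = -1 (Z = -1/3*3 = -1)
s = 18
G(H) = -4 (G(H) = -3 - 1 = -4)
p(F, M) = 3 + F*(4 + M) (p(F, M) = 3 + (M + 4)*F = 3 + (4 + M)*F = 3 + F*(4 + M))
X(R, u) = -2 + R*u
K = -72 (K = -4*18 = -72)
1/(X(p(6, Z), -14) + K) = 1/((-2 + (3 + 4*6 + 6*(-1))*(-14)) - 72) = 1/((-2 + (3 + 24 - 6)*(-14)) - 72) = 1/((-2 + 21*(-14)) - 72) = 1/((-2 - 294) - 72) = 1/(-296 - 72) = 1/(-368) = -1/368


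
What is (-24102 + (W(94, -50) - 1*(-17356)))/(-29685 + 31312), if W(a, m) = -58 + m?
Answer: -6854/1627 ≈ -4.2127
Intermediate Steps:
(-24102 + (W(94, -50) - 1*(-17356)))/(-29685 + 31312) = (-24102 + ((-58 - 50) - 1*(-17356)))/(-29685 + 31312) = (-24102 + (-108 + 17356))/1627 = (-24102 + 17248)*(1/1627) = -6854*1/1627 = -6854/1627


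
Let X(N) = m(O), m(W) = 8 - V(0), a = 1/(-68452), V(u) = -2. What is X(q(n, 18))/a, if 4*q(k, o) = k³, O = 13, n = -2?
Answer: -684520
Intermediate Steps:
a = -1/68452 ≈ -1.4609e-5
q(k, o) = k³/4
m(W) = 10 (m(W) = 8 - 1*(-2) = 8 + 2 = 10)
X(N) = 10
X(q(n, 18))/a = 10/(-1/68452) = 10*(-68452) = -684520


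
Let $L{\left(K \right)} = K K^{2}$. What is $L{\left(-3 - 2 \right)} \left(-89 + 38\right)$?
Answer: $6375$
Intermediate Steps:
$L{\left(K \right)} = K^{3}$
$L{\left(-3 - 2 \right)} \left(-89 + 38\right) = \left(-3 - 2\right)^{3} \left(-89 + 38\right) = \left(-3 - 2\right)^{3} \left(-51\right) = \left(-5\right)^{3} \left(-51\right) = \left(-125\right) \left(-51\right) = 6375$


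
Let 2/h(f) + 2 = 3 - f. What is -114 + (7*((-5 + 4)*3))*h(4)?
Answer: -100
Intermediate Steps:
h(f) = 2/(1 - f) (h(f) = 2/(-2 + (3 - f)) = 2/(1 - f))
-114 + (7*((-5 + 4)*3))*h(4) = -114 + (7*((-5 + 4)*3))*(-2/(-1 + 4)) = -114 + (7*(-1*3))*(-2/3) = -114 + (7*(-3))*(-2*1/3) = -114 - 21*(-2/3) = -114 + 14 = -100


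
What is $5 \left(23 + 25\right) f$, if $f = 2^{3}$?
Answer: $1920$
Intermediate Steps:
$f = 8$
$5 \left(23 + 25\right) f = 5 \left(23 + 25\right) 8 = 5 \cdot 48 \cdot 8 = 5 \cdot 384 = 1920$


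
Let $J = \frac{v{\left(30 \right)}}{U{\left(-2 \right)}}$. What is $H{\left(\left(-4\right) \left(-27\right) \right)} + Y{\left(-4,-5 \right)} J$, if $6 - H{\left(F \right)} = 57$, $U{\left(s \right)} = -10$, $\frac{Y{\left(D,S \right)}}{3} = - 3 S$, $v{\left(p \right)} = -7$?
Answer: $- \frac{39}{2} \approx -19.5$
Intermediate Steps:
$Y{\left(D,S \right)} = - 9 S$ ($Y{\left(D,S \right)} = 3 \left(- 3 S\right) = - 9 S$)
$H{\left(F \right)} = -51$ ($H{\left(F \right)} = 6 - 57 = -51$)
$J = \frac{7}{10}$ ($J = - \frac{7}{-10} = \left(-7\right) \left(- \frac{1}{10}\right) = \frac{7}{10} \approx 0.7$)
$H{\left(\left(-4\right) \left(-27\right) \right)} + Y{\left(-4,-5 \right)} J = -51 + \left(-9\right) \left(-5\right) \frac{7}{10} = -51 + 45 \cdot \frac{7}{10} = -51 + \frac{63}{2} = - \frac{39}{2}$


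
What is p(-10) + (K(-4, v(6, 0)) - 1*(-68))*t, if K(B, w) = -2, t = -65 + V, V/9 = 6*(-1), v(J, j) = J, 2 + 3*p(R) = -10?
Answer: -7858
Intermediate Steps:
p(R) = -4 (p(R) = -⅔ + (⅓)*(-10) = -⅔ - 10/3 = -4)
V = -54 (V = 9*(6*(-1)) = 9*(-6) = -54)
t = -119 (t = -65 - 54 = -119)
p(-10) + (K(-4, v(6, 0)) - 1*(-68))*t = -4 + (-2 - 1*(-68))*(-119) = -4 + (-2 + 68)*(-119) = -4 + 66*(-119) = -4 - 7854 = -7858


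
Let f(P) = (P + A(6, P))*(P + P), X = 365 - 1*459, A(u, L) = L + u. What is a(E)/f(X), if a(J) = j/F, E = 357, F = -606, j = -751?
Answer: 751/20734896 ≈ 3.6219e-5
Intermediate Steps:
X = -94 (X = 365 - 459 = -94)
f(P) = 2*P*(6 + 2*P) (f(P) = (P + (P + 6))*(P + P) = (P + (6 + P))*(2*P) = (6 + 2*P)*(2*P) = 2*P*(6 + 2*P))
a(J) = 751/606 (a(J) = -751/(-606) = -751*(-1/606) = 751/606)
a(E)/f(X) = 751/(606*((4*(-94)*(3 - 94)))) = 751/(606*((4*(-94)*(-91)))) = (751/606)/34216 = (751/606)*(1/34216) = 751/20734896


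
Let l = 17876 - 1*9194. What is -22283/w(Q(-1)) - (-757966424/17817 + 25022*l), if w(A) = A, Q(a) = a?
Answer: -3869427985633/17817 ≈ -2.1718e+8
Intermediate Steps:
l = 8682 (l = 17876 - 9194 = 8682)
-22283/w(Q(-1)) - (-757966424/17817 + 25022*l) = -22283/(-1) - 25022/(1/(8682 - 30292/17817)) = -22283*(-1) - 25022/(1/(8682 - 30292*1/17817)) = 22283 - 25022/(1/(8682 - 30292/17817)) = 22283 - 25022/(1/(154656902/17817)) = 22283 - 25022/17817/154656902 = 22283 - 25022*154656902/17817 = 22283 - 3869825001844/17817 = -3869427985633/17817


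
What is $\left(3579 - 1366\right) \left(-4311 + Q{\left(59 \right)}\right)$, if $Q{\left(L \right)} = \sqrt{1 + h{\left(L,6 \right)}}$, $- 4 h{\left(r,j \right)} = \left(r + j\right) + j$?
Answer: $-9540243 + \frac{2213 i \sqrt{67}}{2} \approx -9.5402 \cdot 10^{6} + 9057.1 i$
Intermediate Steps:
$h{\left(r,j \right)} = - \frac{j}{2} - \frac{r}{4}$ ($h{\left(r,j \right)} = - \frac{\left(r + j\right) + j}{4} = - \frac{\left(j + r\right) + j}{4} = - \frac{r + 2 j}{4} = - \frac{j}{2} - \frac{r}{4}$)
$Q{\left(L \right)} = \sqrt{-2 - \frac{L}{4}}$ ($Q{\left(L \right)} = \sqrt{1 - \left(3 + \frac{L}{4}\right)} = \sqrt{-2 - \frac{L}{4}}$)
$\left(3579 - 1366\right) \left(-4311 + Q{\left(59 \right)}\right) = \left(3579 - 1366\right) \left(-4311 + \frac{\sqrt{-8 - 59}}{2}\right) = 2213 \left(-4311 + \frac{\sqrt{-8 - 59}}{2}\right) = 2213 \left(-4311 + \frac{\sqrt{-67}}{2}\right) = 2213 \left(-4311 + \frac{i \sqrt{67}}{2}\right) = -9540243 + \frac{2213 i \sqrt{67}}{2}$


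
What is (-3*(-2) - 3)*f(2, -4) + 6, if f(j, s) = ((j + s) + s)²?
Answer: 114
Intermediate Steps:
f(j, s) = (j + 2*s)²
(-3*(-2) - 3)*f(2, -4) + 6 = (-3*(-2) - 3)*(2 + 2*(-4))² + 6 = (6 - 3)*(2 - 8)² + 6 = 3*(-6)² + 6 = 3*36 + 6 = 108 + 6 = 114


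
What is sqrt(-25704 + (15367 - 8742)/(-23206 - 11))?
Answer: I*sqrt(13855357516281)/23217 ≈ 160.33*I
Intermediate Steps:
sqrt(-25704 + (15367 - 8742)/(-23206 - 11)) = sqrt(-25704 + 6625/(-23217)) = sqrt(-25704 + 6625*(-1/23217)) = sqrt(-25704 - 6625/23217) = sqrt(-596776393/23217) = I*sqrt(13855357516281)/23217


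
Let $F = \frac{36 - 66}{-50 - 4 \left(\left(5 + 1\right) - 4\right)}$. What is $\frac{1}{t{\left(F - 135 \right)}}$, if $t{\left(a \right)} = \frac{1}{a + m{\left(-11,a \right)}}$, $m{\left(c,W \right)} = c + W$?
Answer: $- \frac{8119}{29} \approx -279.97$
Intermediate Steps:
$m{\left(c,W \right)} = W + c$
$F = \frac{15}{29}$ ($F = - \frac{30}{-50 - 4 \left(6 - 4\right)} = - \frac{30}{-50 - 8} = - \frac{30}{-58} = \left(-30\right) \left(- \frac{1}{58}\right) = \frac{15}{29} \approx 0.51724$)
$t{\left(a \right)} = \frac{1}{-11 + 2 a}$ ($t{\left(a \right)} = \frac{1}{a + \left(a - 11\right)} = \frac{1}{a + \left(-11 + a\right)} = \frac{1}{-11 + 2 a}$)
$\frac{1}{t{\left(F - 135 \right)}} = \frac{1}{\frac{1}{-11 + 2 \left(\frac{15}{29} - 135\right)}} = \frac{1}{\frac{1}{-11 + 2 \left(- \frac{3900}{29}\right)}} = \frac{1}{\frac{1}{-11 - \frac{7800}{29}}} = \frac{1}{\frac{1}{- \frac{8119}{29}}} = \frac{1}{- \frac{29}{8119}} = - \frac{8119}{29}$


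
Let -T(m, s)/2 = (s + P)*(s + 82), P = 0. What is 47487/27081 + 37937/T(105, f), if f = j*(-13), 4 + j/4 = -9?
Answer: 15879355165/9251014032 ≈ 1.7165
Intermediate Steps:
j = -52 (j = -16 + 4*(-9) = -16 - 36 = -52)
f = 676 (f = -52*(-13) = 676)
T(m, s) = -2*s*(82 + s) (T(m, s) = -2*(s + 0)*(s + 82) = -2*s*(82 + s))
47487/27081 + 37937/T(105, f) = 47487/27081 + 37937/((2*676*(-82 - 1*676))) = 47487*(1/27081) + 37937/((2*676*(-82 - 676))) = 15829/9027 + 37937/((2*676*(-758))) = 15829/9027 + 37937/(-1024816) = 15829/9027 + 37937*(-1/1024816) = 15829/9027 - 37937/1024816 = 15879355165/9251014032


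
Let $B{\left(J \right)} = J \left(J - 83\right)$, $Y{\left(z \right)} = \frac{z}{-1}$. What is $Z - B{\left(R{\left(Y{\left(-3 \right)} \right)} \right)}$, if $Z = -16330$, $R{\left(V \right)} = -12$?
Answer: $-17470$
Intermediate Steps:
$Y{\left(z \right)} = - z$ ($Y{\left(z \right)} = z \left(-1\right) = - z$)
$B{\left(J \right)} = J \left(-83 + J\right)$
$Z - B{\left(R{\left(Y{\left(-3 \right)} \right)} \right)} = -16330 - - 12 \left(-83 - 12\right) = -16330 - \left(-12\right) \left(-95\right) = -16330 - 1140 = -17470$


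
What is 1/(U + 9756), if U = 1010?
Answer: 1/10766 ≈ 9.2885e-5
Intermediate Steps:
1/(U + 9756) = 1/(1010 + 9756) = 1/10766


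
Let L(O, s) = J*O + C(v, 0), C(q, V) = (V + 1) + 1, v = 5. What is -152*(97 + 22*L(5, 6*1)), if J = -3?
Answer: 28728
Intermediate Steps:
C(q, V) = 2 + V (C(q, V) = (1 + V) + 1 = 2 + V)
L(O, s) = 2 - 3*O (L(O, s) = -3*O + (2 + 0) = -3*O + 2 = 2 - 3*O)
-152*(97 + 22*L(5, 6*1)) = -152*(97 + 22*(2 - 3*5)) = -152*(97 + 22*(2 - 15)) = -152*(97 + 22*(-13)) = -152*(97 - 286) = -152*(-189) = 28728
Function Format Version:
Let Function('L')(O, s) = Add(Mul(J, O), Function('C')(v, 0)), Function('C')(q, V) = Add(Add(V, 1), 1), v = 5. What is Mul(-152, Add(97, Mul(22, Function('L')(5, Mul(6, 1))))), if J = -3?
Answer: 28728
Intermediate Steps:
Function('C')(q, V) = Add(2, V) (Function('C')(q, V) = Add(Add(1, V), 1) = Add(2, V))
Function('L')(O, s) = Add(2, Mul(-3, O)) (Function('L')(O, s) = Add(Mul(-3, O), Add(2, 0)) = Add(Mul(-3, O), 2) = Add(2, Mul(-3, O)))
Mul(-152, Add(97, Mul(22, Function('L')(5, Mul(6, 1))))) = Mul(-152, Add(97, Mul(22, Add(2, Mul(-3, 5))))) = Mul(-152, Add(97, Mul(22, Add(2, -15)))) = Mul(-152, Add(97, Mul(22, -13))) = Mul(-152, Add(97, -286)) = Mul(-152, -189) = 28728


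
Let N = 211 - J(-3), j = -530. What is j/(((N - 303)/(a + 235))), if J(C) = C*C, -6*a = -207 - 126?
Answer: 153965/101 ≈ 1524.4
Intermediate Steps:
a = 111/2 (a = -(-207 - 126)/6 = -⅙*(-333) = 111/2 ≈ 55.500)
J(C) = C²
N = 202 (N = 211 - 1*(-3)² = 211 - 1*9 = 211 - 9 = 202)
j/(((N - 303)/(a + 235))) = -530*(111/2 + 235)/(202 - 303) = -530/((-101/581/2)) = -530/((-101*2/581)) = -530/(-202/581) = -530*(-581/202) = 153965/101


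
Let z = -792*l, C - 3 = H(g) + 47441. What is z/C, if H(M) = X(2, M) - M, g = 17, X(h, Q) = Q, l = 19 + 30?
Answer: -9702/11861 ≈ -0.81798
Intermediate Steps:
l = 49
H(M) = 0 (H(M) = M - M = 0)
C = 47444 (C = 3 + (0 + 47441) = 3 + 47441 = 47444)
z = -38808 (z = -792*49 = -38808)
z/C = -38808/47444 = -38808*1/47444 = -9702/11861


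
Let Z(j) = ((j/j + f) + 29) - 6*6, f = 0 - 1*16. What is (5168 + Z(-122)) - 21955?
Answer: -16809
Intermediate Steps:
f = -16 (f = 0 - 16 = -16)
Z(j) = -22 (Z(j) = ((j/j - 16) + 29) - 6*6 = ((1 - 16) + 29) - 1*36 = (-15 + 29) - 36 = 14 - 36 = -22)
(5168 + Z(-122)) - 21955 = (5168 - 22) - 21955 = 5146 - 21955 = -16809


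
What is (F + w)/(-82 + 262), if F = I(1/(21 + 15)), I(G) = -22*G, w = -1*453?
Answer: -1633/648 ≈ -2.5201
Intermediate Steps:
w = -453
F = -11/18 (F = -22/(21 + 15) = -22/36 = -22*1/36 = -11/18 ≈ -0.61111)
(F + w)/(-82 + 262) = (-11/18 - 453)/(-82 + 262) = -8165/18/180 = -8165/18*1/180 = -1633/648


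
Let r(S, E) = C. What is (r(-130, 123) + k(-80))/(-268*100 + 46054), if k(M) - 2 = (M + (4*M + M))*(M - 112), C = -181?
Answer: 91981/19254 ≈ 4.7772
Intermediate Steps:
r(S, E) = -181
k(M) = 2 + 6*M*(-112 + M) (k(M) = 2 + (M + (4*M + M))*(M - 112) = 2 + (M + 5*M)*(-112 + M) = 2 + (6*M)*(-112 + M) = 2 + 6*M*(-112 + M))
(r(-130, 123) + k(-80))/(-268*100 + 46054) = (-181 + (2 - 672*(-80) + 6*(-80)²))/(-268*100 + 46054) = (-181 + (2 + 53760 + 6*6400))/(-26800 + 46054) = (-181 + (2 + 53760 + 38400))/19254 = (-181 + 92162)*(1/19254) = 91981*(1/19254) = 91981/19254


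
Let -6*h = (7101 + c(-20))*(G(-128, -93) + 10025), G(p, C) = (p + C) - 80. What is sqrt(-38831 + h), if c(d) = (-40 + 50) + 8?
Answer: I*sqrt(11576357) ≈ 3402.4*I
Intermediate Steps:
G(p, C) = -80 + C + p (G(p, C) = (C + p) - 80 = -80 + C + p)
c(d) = 18 (c(d) = 10 + 8 = 18)
h = -11537526 (h = -(7101 + 18)*((-80 - 93 - 128) + 10025)/6 = -2373*(-301 + 10025)/2 = -2373*9724/2 = -1/6*69225156 = -11537526)
sqrt(-38831 + h) = sqrt(-38831 - 11537526) = sqrt(-11576357) = I*sqrt(11576357)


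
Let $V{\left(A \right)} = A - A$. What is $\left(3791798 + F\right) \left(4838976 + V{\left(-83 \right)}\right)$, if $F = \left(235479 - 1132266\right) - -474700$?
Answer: $16305950655936$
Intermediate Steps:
$V{\left(A \right)} = 0$
$F = -422087$ ($F = \left(235479 - 1132266\right) + 474700 = -896787 + 474700 = -422087$)
$\left(3791798 + F\right) \left(4838976 + V{\left(-83 \right)}\right) = \left(3791798 - 422087\right) \left(4838976 + 0\right) = 3369711 \cdot 4838976 = 16305950655936$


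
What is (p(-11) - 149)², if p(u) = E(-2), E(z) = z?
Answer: 22801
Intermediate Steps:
p(u) = -2
(p(-11) - 149)² = (-2 - 149)² = (-151)² = 22801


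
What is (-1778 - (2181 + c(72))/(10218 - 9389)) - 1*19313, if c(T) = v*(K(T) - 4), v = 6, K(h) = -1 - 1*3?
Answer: -17486572/829 ≈ -21094.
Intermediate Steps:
K(h) = -4 (K(h) = -1 - 3 = -4)
c(T) = -48 (c(T) = 6*(-4 - 4) = 6*(-8) = -48)
(-1778 - (2181 + c(72))/(10218 - 9389)) - 1*19313 = (-1778 - (2181 - 48)/(10218 - 9389)) - 1*19313 = (-1778 - 2133/829) - 19313 = -1476095/829 - 19313 = -17486572/829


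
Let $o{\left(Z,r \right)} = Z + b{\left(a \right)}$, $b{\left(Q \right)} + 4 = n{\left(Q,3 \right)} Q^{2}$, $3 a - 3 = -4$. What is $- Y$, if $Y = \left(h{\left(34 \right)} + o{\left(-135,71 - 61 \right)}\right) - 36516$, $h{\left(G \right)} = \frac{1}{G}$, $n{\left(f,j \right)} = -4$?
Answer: $\frac{11216557}{306} \approx 36655.0$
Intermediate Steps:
$a = - \frac{1}{3}$ ($a = 1 + \frac{1}{3} \left(-4\right) = 1 - \frac{4}{3} = - \frac{1}{3} \approx -0.33333$)
$b{\left(Q \right)} = -4 - 4 Q^{2}$
$o{\left(Z,r \right)} = - \frac{40}{9} + Z$ ($o{\left(Z,r \right)} = Z - \left(4 + 4 \left(- \frac{1}{3}\right)^{2}\right) = Z - \frac{40}{9} = - \frac{40}{9} + Z$)
$Y = - \frac{11216557}{306}$ ($Y = \left(\frac{1}{34} - \frac{1255}{9}\right) - 36516 = - \frac{42661}{306} - 36516 = - \frac{11216557}{306} \approx -36655.0$)
$- Y = \left(-1\right) \left(- \frac{11216557}{306}\right) = \frac{11216557}{306}$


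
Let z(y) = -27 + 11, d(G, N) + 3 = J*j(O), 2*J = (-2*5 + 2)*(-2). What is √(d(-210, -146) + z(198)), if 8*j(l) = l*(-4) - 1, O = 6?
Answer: 2*I*√11 ≈ 6.6332*I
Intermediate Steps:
J = 8 (J = ((-2*5 + 2)*(-2))/2 = ((-10 + 2)*(-2))/2 = (-8*(-2))/2 = (½)*16 = 8)
j(l) = -⅛ - l/2 (j(l) = (l*(-4) - 1)/8 = (-4*l - 1)/8 = (-1 - 4*l)/8 = -⅛ - l/2)
d(G, N) = -28 (d(G, N) = -3 + 8*(-⅛ - ½*6) = -3 + 8*(-⅛ - 3) = -3 + 8*(-25/8) = -3 - 25 = -28)
z(y) = -16
√(d(-210, -146) + z(198)) = √(-28 - 16) = √(-44) = 2*I*√11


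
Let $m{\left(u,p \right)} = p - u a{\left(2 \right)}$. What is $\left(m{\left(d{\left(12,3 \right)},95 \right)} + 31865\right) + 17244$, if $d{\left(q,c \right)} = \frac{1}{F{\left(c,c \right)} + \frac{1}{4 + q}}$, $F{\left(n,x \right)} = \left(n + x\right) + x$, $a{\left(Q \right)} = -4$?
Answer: $\frac{7134644}{145} \approx 49204.0$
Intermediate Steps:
$F{\left(n,x \right)} = n + 2 x$
$d{\left(q,c \right)} = \frac{1}{\frac{1}{4 + q} + 3 c}$ ($d{\left(q,c \right)} = \frac{1}{\left(c + 2 c\right) + \frac{1}{4 + q}} = \frac{1}{3 c + \frac{1}{4 + q}} = \frac{1}{\frac{1}{4 + q} + 3 c}$)
$m{\left(u,p \right)} = p + 4 u$ ($m{\left(u,p \right)} = p - u \left(-4\right) = p - - 4 u = p + 4 u$)
$\left(m{\left(d{\left(12,3 \right)},95 \right)} + 31865\right) + 17244 = \left(\left(95 + 4 \frac{4 + 12}{1 + 12 \cdot 3 + 3 \cdot 3 \cdot 12}\right) + 31865\right) + 17244 = \left(\left(95 + 4 \frac{1}{1 + 36 + 108} \cdot 16\right) + 31865\right) + 17244 = \left(\left(95 + 4 \cdot \frac{1}{145} \cdot 16\right) + 31865\right) + 17244 = \left(\left(95 + 4 \cdot \frac{16}{145}\right) + 31865\right) + 17244 = \left(\left(95 + \frac{64}{145}\right) + 31865\right) + 17244 = \left(\frac{13839}{145} + 31865\right) + 17244 = \frac{4634264}{145} + 17244 = \frac{7134644}{145}$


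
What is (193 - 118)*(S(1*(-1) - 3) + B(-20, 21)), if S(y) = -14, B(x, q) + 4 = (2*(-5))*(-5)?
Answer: 2400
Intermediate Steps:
B(x, q) = 46 (B(x, q) = -4 + (2*(-5))*(-5) = -4 - 10*(-5) = -4 + 50 = 46)
(193 - 118)*(S(1*(-1) - 3) + B(-20, 21)) = (193 - 118)*(-14 + 46) = 75*32 = 2400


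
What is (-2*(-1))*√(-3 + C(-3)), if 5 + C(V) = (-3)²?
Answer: 2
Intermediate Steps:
C(V) = 4 (C(V) = -5 + (-3)² = -5 + 9 = 4)
(-2*(-1))*√(-3 + C(-3)) = (-2*(-1))*√(-3 + 4) = 2*√1 = 2*1 = 2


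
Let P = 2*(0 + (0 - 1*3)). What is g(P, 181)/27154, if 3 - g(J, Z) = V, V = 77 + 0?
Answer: -37/13577 ≈ -0.0027252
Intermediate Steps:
V = 77
P = -6 (P = 2*(0 + (0 - 3)) = 2*(0 - 3) = 2*(-3) = -6)
g(J, Z) = -74 (g(J, Z) = 3 - 1*77 = 3 - 77 = -74)
g(P, 181)/27154 = -74/27154 = -74*1/27154 = -37/13577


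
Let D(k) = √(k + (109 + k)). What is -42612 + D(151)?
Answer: -42612 + √411 ≈ -42592.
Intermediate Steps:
D(k) = √(109 + 2*k)
-42612 + D(151) = -42612 + √(109 + 2*151) = -42612 + √(109 + 302) = -42612 + √411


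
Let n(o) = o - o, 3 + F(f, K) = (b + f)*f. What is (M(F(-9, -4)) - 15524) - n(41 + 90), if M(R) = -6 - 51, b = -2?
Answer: -15581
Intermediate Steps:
F(f, K) = -3 + f*(-2 + f) (F(f, K) = -3 + (-2 + f)*f = -3 + f*(-2 + f))
M(R) = -57
n(o) = 0
(M(F(-9, -4)) - 15524) - n(41 + 90) = (-57 - 15524) - 1*0 = -15581 + 0 = -15581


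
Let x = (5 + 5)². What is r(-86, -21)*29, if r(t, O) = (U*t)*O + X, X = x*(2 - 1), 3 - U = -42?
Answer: 2359730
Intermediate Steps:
x = 100 (x = 10² = 100)
U = 45 (U = 3 - 1*(-42) = 3 + 42 = 45)
X = 100 (X = 100*(2 - 1) = 100*1 = 100)
r(t, O) = 100 + 45*O*t (r(t, O) = (45*t)*O + 100 = 45*O*t + 100 = 100 + 45*O*t)
r(-86, -21)*29 = (100 + 45*(-21)*(-86))*29 = (100 + 81270)*29 = 81370*29 = 2359730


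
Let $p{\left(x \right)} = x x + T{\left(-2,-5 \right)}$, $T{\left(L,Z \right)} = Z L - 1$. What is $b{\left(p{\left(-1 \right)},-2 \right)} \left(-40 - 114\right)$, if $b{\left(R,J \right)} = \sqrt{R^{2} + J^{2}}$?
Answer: $- 308 \sqrt{26} \approx -1570.5$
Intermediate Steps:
$T{\left(L,Z \right)} = -1 + L Z$ ($T{\left(L,Z \right)} = L Z - 1 = -1 + L Z$)
$p{\left(x \right)} = 9 + x^{2}$ ($p{\left(x \right)} = x x - -9 = x^{2} + \left(-1 + 10\right) = x^{2} + 9 = 9 + x^{2}$)
$b{\left(R,J \right)} = \sqrt{J^{2} + R^{2}}$
$b{\left(p{\left(-1 \right)},-2 \right)} \left(-40 - 114\right) = \sqrt{\left(-2\right)^{2} + \left(9 + \left(-1\right)^{2}\right)^{2}} \left(-40 - 114\right) = \sqrt{4 + \left(9 + 1\right)^{2}} \left(-154\right) = \sqrt{4 + 10^{2}} \left(-154\right) = \sqrt{4 + 100} \left(-154\right) = \sqrt{104} \left(-154\right) = 2 \sqrt{26} \left(-154\right) = - 308 \sqrt{26}$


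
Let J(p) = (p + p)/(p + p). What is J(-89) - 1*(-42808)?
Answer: 42809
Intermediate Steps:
J(p) = 1 (J(p) = (2*p)/((2*p)) = (2*p)*(1/(2*p)) = 1)
J(-89) - 1*(-42808) = 1 - 1*(-42808) = 1 + 42808 = 42809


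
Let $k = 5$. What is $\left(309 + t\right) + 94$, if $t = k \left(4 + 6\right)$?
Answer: $453$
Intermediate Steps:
$t = 50$ ($t = 5 \left(4 + 6\right) = 5 \cdot 10 = 50$)
$\left(309 + t\right) + 94 = \left(309 + 50\right) + 94 = 359 + 94 = 453$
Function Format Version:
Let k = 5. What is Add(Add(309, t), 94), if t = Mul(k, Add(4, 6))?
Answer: 453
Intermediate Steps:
t = 50 (t = Mul(5, Add(4, 6)) = Mul(5, 10) = 50)
Add(Add(309, t), 94) = Add(Add(309, 50), 94) = Add(359, 94) = 453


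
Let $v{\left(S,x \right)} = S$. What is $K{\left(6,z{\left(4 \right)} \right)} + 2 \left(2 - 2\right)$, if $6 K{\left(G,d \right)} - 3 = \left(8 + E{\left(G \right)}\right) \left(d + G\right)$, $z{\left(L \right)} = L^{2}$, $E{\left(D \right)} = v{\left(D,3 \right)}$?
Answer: $\frac{311}{6} \approx 51.833$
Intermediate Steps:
$E{\left(D \right)} = D$
$K{\left(G,d \right)} = \frac{1}{2} + \frac{\left(8 + G\right) \left(G + d\right)}{6}$ ($K{\left(G,d \right)} = \frac{1}{2} + \frac{\left(8 + G\right) \left(d + G\right)}{6} = \frac{1}{2} + \frac{\left(8 + G\right) \left(G + d\right)}{6}$)
$K{\left(6,z{\left(4 \right)} \right)} + 2 \left(2 - 2\right) = \left(\frac{1}{2} + \frac{6^{2}}{6} + \frac{4}{3} \cdot 6 + \frac{4 \cdot 4^{2}}{3} + \frac{1}{6} \cdot 6 \cdot 4^{2}\right) + 2 \left(2 - 2\right) = \left(\frac{1}{2} + \frac{1}{6} \cdot 36 + 8 + \frac{4}{3} \cdot 16 + \frac{1}{6} \cdot 6 \cdot 16\right) + 2 \cdot 0 = \left(\frac{1}{2} + 6 + 8 + \frac{64}{3} + 16\right) + 0 = \frac{311}{6} + 0 = \frac{311}{6}$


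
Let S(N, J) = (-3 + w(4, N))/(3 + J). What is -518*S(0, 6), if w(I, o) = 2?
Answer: 518/9 ≈ 57.556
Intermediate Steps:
S(N, J) = -1/(3 + J) (S(N, J) = (-3 + 2)/(3 + J) = -1/(3 + J))
-518*S(0, 6) = -(-518)/(3 + 6) = -(-518)/9 = -518*(-⅑) = 518/9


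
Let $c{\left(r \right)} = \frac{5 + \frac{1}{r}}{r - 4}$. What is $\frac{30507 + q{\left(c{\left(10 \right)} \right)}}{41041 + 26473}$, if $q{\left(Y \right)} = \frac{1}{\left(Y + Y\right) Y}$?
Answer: $\frac{8816723}{19511546} \approx 0.45187$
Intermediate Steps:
$c{\left(r \right)} = \frac{5 + \frac{1}{r}}{-4 + r}$
$q{\left(Y \right)} = \frac{1}{2 Y^{2}}$ ($q{\left(Y \right)} = \frac{1}{2 Y Y} = \frac{\frac{1}{2} \frac{1}{Y}}{Y} = \frac{1}{2 Y^{2}}$)
$\frac{30507 + q{\left(c{\left(10 \right)} \right)}}{41041 + 26473} = \frac{30507 + \frac{1}{2 \frac{\left(1 + 5 \cdot 10\right)^{2}}{100 \left(-4 + 10\right)^{2}}}}{41041 + 26473} = \frac{30507 + \frac{1}{2 \frac{\left(1 + 50\right)^{2}}{3600}}}{67514} = \left(30507 + \frac{1}{2 \cdot \frac{289}{400}}\right) \frac{1}{67514} = \left(30507 + \frac{1}{2} \cdot \frac{400}{289}\right) \frac{1}{67514} = \left(30507 + \frac{200}{289}\right) \frac{1}{67514} = \frac{8816723}{289} \cdot \frac{1}{67514} = \frac{8816723}{19511546}$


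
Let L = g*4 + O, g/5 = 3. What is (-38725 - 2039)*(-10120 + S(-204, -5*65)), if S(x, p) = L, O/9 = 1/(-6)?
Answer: 410146986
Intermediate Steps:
g = 15 (g = 5*3 = 15)
O = -3/2 (O = 9/(-6) = 9*(-⅙) = -3/2 ≈ -1.5000)
L = 117/2 (L = 15*4 - 3/2 = 60 - 3/2 = 117/2 ≈ 58.500)
S(x, p) = 117/2
(-38725 - 2039)*(-10120 + S(-204, -5*65)) = (-38725 - 2039)*(-10120 + 117/2) = -40764*(-20123/2) = 410146986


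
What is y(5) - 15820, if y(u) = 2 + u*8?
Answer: -15778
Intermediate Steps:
y(u) = 2 + 8*u
y(5) - 15820 = (2 + 8*5) - 15820 = (2 + 40) - 15820 = 42 - 15820 = -15778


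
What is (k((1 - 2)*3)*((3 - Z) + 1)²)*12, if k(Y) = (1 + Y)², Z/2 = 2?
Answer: 0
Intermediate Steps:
Z = 4 (Z = 2*2 = 4)
(k((1 - 2)*3)*((3 - Z) + 1)²)*12 = ((1 + (1 - 2)*3)²*((3 - 1*4) + 1)²)*12 = ((1 - 1*3)²*((3 - 4) + 1)²)*12 = ((1 - 3)²*(-1 + 1)²)*12 = ((-2)²*0²)*12 = (4*0)*12 = 0*12 = 0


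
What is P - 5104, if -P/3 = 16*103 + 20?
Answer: -10108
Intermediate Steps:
P = -5004 (P = -3*(16*103 + 20) = -3*(1648 + 20) = -3*1668 = -5004)
P - 5104 = -5004 - 5104 = -10108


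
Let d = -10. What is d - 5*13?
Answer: -75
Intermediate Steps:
d - 5*13 = -10 - 5*13 = -10 - 65 = -75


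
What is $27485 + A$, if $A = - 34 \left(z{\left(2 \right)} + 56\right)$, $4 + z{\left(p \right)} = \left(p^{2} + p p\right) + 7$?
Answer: $25207$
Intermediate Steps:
$z{\left(p \right)} = 3 + 2 p^{2}$ ($z{\left(p \right)} = -4 + \left(\left(p^{2} + p p\right) + 7\right) = -4 + \left(\left(p^{2} + p^{2}\right) + 7\right) = -4 + \left(2 p^{2} + 7\right) = -4 + \left(7 + 2 p^{2}\right) = 3 + 2 p^{2}$)
$A = -2278$ ($A = - 34 \left(\left(3 + 2 \cdot 2^{2}\right) + 56\right) = - 34 \left(\left(3 + 2 \cdot 4\right) + 56\right) = - 34 \left(\left(3 + 8\right) + 56\right) = - 34 \left(11 + 56\right) = \left(-34\right) 67 = -2278$)
$27485 + A = 27485 - 2278 = 25207$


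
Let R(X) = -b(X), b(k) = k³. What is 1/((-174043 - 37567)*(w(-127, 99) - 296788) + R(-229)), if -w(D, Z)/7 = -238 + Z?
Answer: 1/62609421139 ≈ 1.5972e-11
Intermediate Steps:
R(X) = -X³
w(D, Z) = 1666 - 7*Z (w(D, Z) = -7*(-238 + Z) = 1666 - 7*Z)
1/((-174043 - 37567)*(w(-127, 99) - 296788) + R(-229)) = 1/((-174043 - 37567)*((1666 - 7*99) - 296788) - 1*(-229)³) = 1/(-211610*((1666 - 693) - 296788) - 1*(-12008989)) = 1/(-211610*(973 - 296788) + 12008989) = 1/(-211610*(-295815) + 12008989) = 1/(62597412150 + 12008989) = 1/62609421139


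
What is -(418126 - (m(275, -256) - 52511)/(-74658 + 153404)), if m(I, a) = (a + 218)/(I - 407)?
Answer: -2173102965443/5197236 ≈ -4.1813e+5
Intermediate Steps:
m(I, a) = (218 + a)/(-407 + I)
-(418126 - (m(275, -256) - 52511)/(-74658 + 153404)) = -(418126 - ((218 - 256)/(-407 + 275) - 52511)/(-74658 + 153404)) = -(418126 - (-38/(-132) - 52511)/78746) = -(418126 - (-1/132*(-38) - 52511)/78746) = -(418126 - (19/66 - 52511)/78746) = -(418126 - (-3465707)/(66*78746)) = -(418126 - 1*(-3465707/5197236)) = -(418126 + 3465707/5197236) = -1*2173102965443/5197236 = -2173102965443/5197236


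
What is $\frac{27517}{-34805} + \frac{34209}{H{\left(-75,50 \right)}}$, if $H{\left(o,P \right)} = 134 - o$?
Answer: $\frac{1184893192}{7274245} \approx 162.89$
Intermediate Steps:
$\frac{27517}{-34805} + \frac{34209}{H{\left(-75,50 \right)}} = \frac{27517}{-34805} + \frac{34209}{134 - -75} = 27517 \left(- \frac{1}{34805}\right) + \frac{34209}{134 + 75} = - \frac{27517}{34805} + \frac{34209}{209} = \frac{1184893192}{7274245}$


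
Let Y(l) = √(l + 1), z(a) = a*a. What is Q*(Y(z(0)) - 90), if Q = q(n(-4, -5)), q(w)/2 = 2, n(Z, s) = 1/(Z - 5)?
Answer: -356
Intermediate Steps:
n(Z, s) = 1/(-5 + Z)
q(w) = 4 (q(w) = 2*2 = 4)
Q = 4
z(a) = a²
Y(l) = √(1 + l)
Q*(Y(z(0)) - 90) = 4*(√(1 + 0²) - 90) = 4*(√(1 + 0) - 90) = 4*(√1 - 90) = 4*(1 - 90) = 4*(-89) = -356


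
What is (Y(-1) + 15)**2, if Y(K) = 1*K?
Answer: 196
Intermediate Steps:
Y(K) = K
(Y(-1) + 15)**2 = (-1 + 15)**2 = 14**2 = 196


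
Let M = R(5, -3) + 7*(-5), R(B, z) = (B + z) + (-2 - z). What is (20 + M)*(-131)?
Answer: 1572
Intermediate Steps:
R(B, z) = -2 + B
M = -32 (M = (-2 + 5) + 7*(-5) = 3 - 35 = -32)
(20 + M)*(-131) = (20 - 32)*(-131) = -12*(-131) = 1572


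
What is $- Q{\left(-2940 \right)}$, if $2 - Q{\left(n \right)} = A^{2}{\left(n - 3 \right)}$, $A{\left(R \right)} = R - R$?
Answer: $-2$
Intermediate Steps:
$A{\left(R \right)} = 0$
$Q{\left(n \right)} = 2$ ($Q{\left(n \right)} = 2 - 0^{2} = 2 - 0 = 2 + 0 = 2$)
$- Q{\left(-2940 \right)} = \left(-1\right) 2 = -2$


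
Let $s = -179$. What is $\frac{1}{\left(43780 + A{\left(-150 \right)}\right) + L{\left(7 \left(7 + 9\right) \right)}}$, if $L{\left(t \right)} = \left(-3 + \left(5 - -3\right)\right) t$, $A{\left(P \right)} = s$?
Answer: $\frac{1}{44161} \approx 2.2644 \cdot 10^{-5}$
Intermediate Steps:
$A{\left(P \right)} = -179$
$L{\left(t \right)} = 5 t$ ($L{\left(t \right)} = \left(-3 + \left(5 + 3\right)\right) t = \left(-3 + 8\right) t = 5 t$)
$\frac{1}{\left(43780 + A{\left(-150 \right)}\right) + L{\left(7 \left(7 + 9\right) \right)}} = \frac{1}{\left(43780 - 179\right) + 5 \cdot 7 \left(7 + 9\right)} = \frac{1}{43601 + 5 \cdot 7 \cdot 16} = \frac{1}{43601 + 5 \cdot 112} = \frac{1}{43601 + 560} = \frac{1}{44161}$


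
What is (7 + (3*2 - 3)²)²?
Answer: 256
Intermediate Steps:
(7 + (3*2 - 3)²)² = (7 + (6 - 3)²)² = (7 + 3²)² = (7 + 9)² = 16² = 256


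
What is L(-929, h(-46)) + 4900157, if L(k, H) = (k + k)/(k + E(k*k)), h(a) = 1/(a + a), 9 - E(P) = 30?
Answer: 2327575504/475 ≈ 4.9002e+6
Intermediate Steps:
E(P) = -21 (E(P) = 9 - 1*30 = 9 - 30 = -21)
h(a) = 1/(2*a)
L(k, H) = 2*k/(-21 + k) (L(k, H) = (k + k)/(k - 21) = (2*k)/(-21 + k) = 2*k/(-21 + k))
L(-929, h(-46)) + 4900157 = 2*(-929)/(-21 - 929) + 4900157 = 2*(-929)/(-950) + 4900157 = 2*(-929)*(-1/950) + 4900157 = 929/475 + 4900157 = 2327575504/475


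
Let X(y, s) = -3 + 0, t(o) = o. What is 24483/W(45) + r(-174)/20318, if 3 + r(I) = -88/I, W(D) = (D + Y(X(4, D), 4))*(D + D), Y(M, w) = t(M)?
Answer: 2404274801/371209860 ≈ 6.4769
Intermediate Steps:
X(y, s) = -3
Y(M, w) = M
W(D) = 2*D*(-3 + D) (W(D) = (D - 3)*(D + D) = (-3 + D)*(2*D) = 2*D*(-3 + D))
r(I) = -3 - 88/I
24483/W(45) + r(-174)/20318 = 24483/((2*45*(-3 + 45))) + (-3 - 88/(-174))/20318 = 24483/((2*45*42)) + (-3 - 88*(-1/174))*(1/20318) = 24483/3780 + (-3 + 44/87)*(1/20318) = 24483*(1/3780) - 217/87*1/20318 = 8161/1260 - 217/1767666 = 2404274801/371209860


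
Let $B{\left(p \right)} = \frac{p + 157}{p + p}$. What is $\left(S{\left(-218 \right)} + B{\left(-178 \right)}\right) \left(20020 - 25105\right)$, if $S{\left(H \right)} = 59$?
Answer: $- \frac{106912125}{356} \approx -3.0032 \cdot 10^{5}$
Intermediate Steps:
$B{\left(p \right)} = \frac{157 + p}{2 p}$
$\left(S{\left(-218 \right)} + B{\left(-178 \right)}\right) \left(20020 - 25105\right) = \left(59 + \frac{157 - 178}{2 \left(-178\right)}\right) \left(20020 - 25105\right) = \left(59 + \frac{1}{2} \left(- \frac{1}{178}\right) \left(-21\right)\right) \left(-5085\right) = \left(59 + \frac{21}{356}\right) \left(-5085\right) = \frac{21025}{356} \left(-5085\right) = - \frac{106912125}{356}$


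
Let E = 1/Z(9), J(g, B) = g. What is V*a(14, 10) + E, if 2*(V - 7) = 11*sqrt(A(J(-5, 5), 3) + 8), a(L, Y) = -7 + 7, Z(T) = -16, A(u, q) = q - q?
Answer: -1/16 ≈ -0.062500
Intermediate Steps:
A(u, q) = 0
a(L, Y) = 0
E = -1/16 (E = 1/(-16) = -1/16 ≈ -0.062500)
V = 7 + 11*sqrt(2) (V = 7 + (11*sqrt(0 + 8))/2 = 7 + (11*sqrt(8))/2 = 7 + (11*(2*sqrt(2)))/2 = 7 + (22*sqrt(2))/2 = 7 + 11*sqrt(2) ≈ 22.556)
V*a(14, 10) + E = (7 + 11*sqrt(2))*0 - 1/16 = 0 - 1/16 = -1/16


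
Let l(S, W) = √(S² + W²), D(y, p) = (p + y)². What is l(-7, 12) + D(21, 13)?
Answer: 1156 + √193 ≈ 1169.9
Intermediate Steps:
l(-7, 12) + D(21, 13) = √((-7)² + 12²) + (13 + 21)² = √(49 + 144) + 34² = √193 + 1156 = 1156 + √193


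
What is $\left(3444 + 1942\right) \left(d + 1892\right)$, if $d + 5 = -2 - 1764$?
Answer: $651706$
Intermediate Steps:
$d = -1771$ ($d = -5 - 1766 = -1771$)
$\left(3444 + 1942\right) \left(d + 1892\right) = \left(3444 + 1942\right) \left(-1771 + 1892\right) = 5386 \cdot 121 = 651706$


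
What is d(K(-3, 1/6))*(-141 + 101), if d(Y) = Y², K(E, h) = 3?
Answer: -360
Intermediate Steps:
d(K(-3, 1/6))*(-141 + 101) = 3²*(-141 + 101) = 9*(-40) = -360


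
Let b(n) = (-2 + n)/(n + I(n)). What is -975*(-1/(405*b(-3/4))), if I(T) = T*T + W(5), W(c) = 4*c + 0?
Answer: -20605/1188 ≈ -17.344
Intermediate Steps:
W(c) = 4*c
I(T) = 20 + T² (I(T) = T*T + 4*5 = T² + 20 = 20 + T²)
b(n) = (-2 + n)/(20 + n + n²) (b(n) = (-2 + n)/(n + (20 + n²)) = (-2 + n)/(20 + n + n²))
-975*(-1/(405*b(-3/4))) = -975*(-(20 - 3/4 + (-3/4)²)/(405*(-2 - 3/4))) = -975*(-(20 - 3*¼ + (-3*¼)²)/(405*(-2 - 3*¼))) = -975*(-(20 - ¾ + (-¾)²)/(405*(-2 - ¾))) = -975/((-11/4/(20 - ¾ + 9/16))*(-405)) = -975/((-11/4/(317/16))*(-405)) = -975/(((16/317)*(-11/4))*(-405)) = -975/((-44/317*(-405))) = -975/17820/317 = -975*317/17820 = -20605/1188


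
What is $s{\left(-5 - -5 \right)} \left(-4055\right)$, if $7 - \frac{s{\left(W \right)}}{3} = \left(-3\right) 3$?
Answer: $-194640$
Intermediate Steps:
$s{\left(W \right)} = 48$ ($s{\left(W \right)} = 21 - 3 \left(\left(-3\right) 3\right) = 21 - -27 = 21 + 27 = 48$)
$s{\left(-5 - -5 \right)} \left(-4055\right) = 48 \left(-4055\right) = -194640$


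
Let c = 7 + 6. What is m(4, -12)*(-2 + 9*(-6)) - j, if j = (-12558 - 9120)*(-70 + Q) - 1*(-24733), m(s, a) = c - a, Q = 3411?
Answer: 72400065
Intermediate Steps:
c = 13
m(s, a) = 13 - a
j = -72401465 (j = (-12558 - 9120)*(-70 + 3411) - 1*(-24733) = -21678*3341 + 24733 = -72426198 + 24733 = -72401465)
m(4, -12)*(-2 + 9*(-6)) - j = (13 - 1*(-12))*(-2 + 9*(-6)) - 1*(-72401465) = (13 + 12)*(-2 - 54) + 72401465 = 25*(-56) + 72401465 = -1400 + 72401465 = 72400065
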